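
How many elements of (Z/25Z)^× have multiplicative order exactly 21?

0

φ(25) = φ(5^2) = 5·(5−1) = 20 = 2^2 · 5.
(Z/25Z)^× is cyclic (|G| = 20); a cyclic group of order m has exactly φ(d) elements of each order d | m, and none otherwise.
Since 21 ∤ 20, the count is 0.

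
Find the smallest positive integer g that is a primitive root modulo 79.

φ(79) = 79 − 1 = 78 = 2 · 3 · 13.
g is a primitive root iff g^(78/q) ≢ 1 (mod 79) for each prime q ∈ {2, 3, 13}.
g = 2: 2^39 ≡ 1 — hits 1, so not a primitive root.
g = 3: 3^39 ≡ 78; 3^26 ≡ 23; 3^6 ≡ 18 — none is 1, so 3 is a primitive root.
So 3 is the smallest generator of (Z/79Z)^×.

3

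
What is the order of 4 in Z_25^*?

10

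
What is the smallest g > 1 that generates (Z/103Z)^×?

φ(103) = 103 − 1 = 102 = 2 · 3 · 17.
g is a primitive root iff g^(102/q) ≢ 1 (mod 103) for each prime q ∈ {2, 3, 17}.
g = 2: 2^51 ≡ 1 — hits 1, so not a primitive root.
g = 3: 3^51 ≡ 102; 3^34 ≡ 1 — hits 1, so not a primitive root.
g = 4: 4^51 ≡ 1 — hits 1, so not a primitive root.
g = 5: 5^51 ≡ 102; 5^34 ≡ 56; 5^6 ≡ 72 — none is 1, so 5 is a primitive root.
The smallest primitive root modulo 103 is 5.

5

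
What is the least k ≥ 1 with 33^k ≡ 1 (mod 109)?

Since 33 ∈ (Z/109Z)^×, its order divides φ(109) = 109 − 1 = 108 = 2^2 · 3^3.
Divisors of 108: 1, 2, 3, 4, 6, 9, 12, 18, 27, 36, 54, 108.
Evaluate successive powers at the divisors of 108:
33^1 ≡ 33 (mod 109)
33^2 ≡ 108 (mod 109)
33^3 ≡ 76 (mod 109)
33^4 ≡ 1 (mod 109) ✓
Hence ord(33) = 4.

4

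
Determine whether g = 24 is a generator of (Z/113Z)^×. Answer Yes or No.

Yes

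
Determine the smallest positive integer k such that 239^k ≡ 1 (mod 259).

36

By Lagrange's theorem, ord_259(239) divides φ(259) = φ(7·37) = (7−1)·(37−1) = 6·36 = 216 = 2^3 · 3^3.
Divisors of 216: 1, 2, 3, 4, 6, 8, 9, 12, 18, 24, 27, 36, 54, 72, 108, 216.
Check 239^d mod 259 for each divisor in increasing order:
239^1 ≡ 239
239^2 ≡ 141
239^3 ≡ 29
239^4 ≡ 197
239^6 ≡ 64
239^8 ≡ 218
239^9 ≡ 43
239^12 ≡ 211
239^18 ≡ 36
239^24 ≡ 232
239^27 ≡ 253
239^36 ≡ 1
So ord_259(239) = 36.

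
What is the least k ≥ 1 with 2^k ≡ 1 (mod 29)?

Since 2 ∈ (Z/29Z)^×, its order divides φ(29) = 29 − 1 = 28 = 2^2 · 7.
Divisors of 28: 1, 2, 4, 7, 14, 28.
Check 2^d mod 29 for each divisor in increasing order:
2^1 ≡ 2 (mod 29)
2^2 ≡ 4 (mod 29)
2^4 ≡ 16 (mod 29)
2^7 ≡ 12 (mod 29)
2^14 ≡ 28 (mod 29)
2^28 ≡ 1 (mod 29) ✓
So ord_29(2) = 28.

28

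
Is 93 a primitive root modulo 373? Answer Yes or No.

φ(373) = 373 − 1 = 372 = 2^2 · 3 · 31.
An element g generates (Z/373Z)^× iff g^(372/q) ≢ 1 (mod 373) for each prime q ∈ {2, 3, 31}.
93^186 ≡ 1 (mod 373)  [q = 2: ≡ 1 ✗]
93^124 ≡ 284 (mod 373)  [q = 3: ≢ 1 ✓]
93^12 ≡ 236 (mod 373)  [q = 31: ≢ 1 ✓]
Since 93^186 ≡ 1, the order of 93 divides 186 < 372, so 93 is not a primitive root.

No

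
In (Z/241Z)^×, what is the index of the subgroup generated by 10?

By Lagrange's theorem, ord_241(10) divides φ(241) = 241 − 1 = 240 = 2^4 · 3 · 5.
Divisors of 240: 1, 2, 3, 4, 5, 6, 8, 10, 12, 15, 16, 20, 24, 30, 40, 48, 60, 80, 120, 240.
Check 10^d mod 241 for each divisor in increasing order:
10^1 ≡ 10 (mod 241)
10^2 ≡ 100 (mod 241)
10^3 ≡ 36 (mod 241)
10^4 ≡ 119 (mod 241)
10^5 ≡ 226 (mod 241)
10^6 ≡ 91 (mod 241)
10^8 ≡ 183 (mod 241)
10^10 ≡ 225 (mod 241)
10^12 ≡ 87 (mod 241)
10^15 ≡ 240 (mod 241)
10^16 ≡ 231 (mod 241)
10^20 ≡ 15 (mod 241)
10^24 ≡ 98 (mod 241)
10^30 ≡ 1 (mod 241) ✓
The order of 10 is 30, so the subgroup it generates has 30 elements.
Index = |(Z/241Z)^×| / |⟨10⟩| = 240 / 30 = 8.

8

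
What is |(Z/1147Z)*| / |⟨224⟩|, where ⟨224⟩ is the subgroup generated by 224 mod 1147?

The order of 224 must divide φ(1147) = φ(31·37) = (31−1)·(37−1) = 30·36 = 1080 = 2^3 · 3^3 · 5.
Divisors of 1080: 1, 2, 3, 4, 5, 6, 8, 9, 10, 12, 15, 18, 20, 24, 27, 30, 36, 40, 45, 54, 60, 72, 90, 108, 120, 135, 180, 216, 270, 360, 540, 1080.
Check 224^d mod 1147 for each divisor in increasing order:
224^1 ≡ 224
224^2 ≡ 855
224^3 ≡ 1118
224^4 ≡ 386
224^5 ≡ 439
224^6 ≡ 841
224^8 ≡ 1033
224^9 ≡ 845
224^10 ≡ 25
224^12 ≡ 729
224^15 ≡ 652
224^18 ≡ 591
224^20 ≡ 625
224^24 ≡ 380
224^27 ≡ 450
224^30 ≡ 714
224^36 ≡ 593
224^40 ≡ 645
224^45 ≡ 993
224^54 ≡ 628
224^60 ≡ 528
224^72 ≡ 667
224^90 ≡ 776
224^108 ≡ 963
224^120 ≡ 63
224^135 ≡ 931
224^180 ≡ 1
Thus |⟨224⟩| = ord(224) = 180.
Index = |(Z/1147Z)^×| / |⟨224⟩| = 1080 / 180 = 6.

6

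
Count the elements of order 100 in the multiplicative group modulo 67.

0

φ(67) = 67 − 1 = 66 = 2 · 3 · 11.
Since (Z/67Z)^× is cyclic of order 66, the number of elements of order d is φ(d) when d | 66 and 0 otherwise.
Since 100 ∤ 66, the count is 0.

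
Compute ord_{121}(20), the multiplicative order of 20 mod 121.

55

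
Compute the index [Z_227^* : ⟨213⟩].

By Lagrange's theorem, ord_227(213) divides φ(227) = 227 − 1 = 226 = 2 · 113.
Divisors of 226: 1, 2, 113, 226.
Compute 213^d (mod 227) for the divisors d until we hit 1:
213^1 ≡ 213 (mod 227)
213^2 ≡ 196 (mod 227)
213^113 ≡ 1 (mod 227) ✓
The order of 213 is 113, so the subgroup it generates has 113 elements.
[(Z/227Z)^× : ⟨213⟩] = 226/113 = 2.

2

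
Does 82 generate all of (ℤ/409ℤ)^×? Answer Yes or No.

No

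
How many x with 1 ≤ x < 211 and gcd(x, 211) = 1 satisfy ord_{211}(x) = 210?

48

φ(211) = 211 − 1 = 210 = 2 · 3 · 5 · 7.
Since (Z/211Z)^× is cyclic of order 210, the number of elements of order d is φ(d) when d | 210 and 0 otherwise.
210 = 2 · 3 · 5 · 7 divides 210, and φ(210) = 48.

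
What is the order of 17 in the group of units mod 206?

51

ord(17) | φ(206) = φ(2)·φ(103) = 1·102 = 102 = 2 · 3 · 17.
Divisors of 102: 1, 2, 3, 6, 17, 34, 51, 102.
Compute 17^d (mod 206) for the divisors d until we hit 1:
17^1 ≡ 17 (mod 206)
17^2 ≡ 83 (mod 206)
17^3 ≡ 175 (mod 206)
17^6 ≡ 137 (mod 206)
17^17 ≡ 149 (mod 206)
17^34 ≡ 159 (mod 206)
17^51 ≡ 1 (mod 206) ✓
So ord_206(17) = 51.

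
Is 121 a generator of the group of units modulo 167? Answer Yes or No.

No

φ(167) = 167 − 1 = 166 = 2 · 83.
An element g generates (Z/167Z)^× iff g^(166/q) ≢ 1 (mod 167) for each prime q ∈ {2, 83}.
121^83 ≡ 1 (mod 167)  [q = 2: ≡ 1 ✗]
121^2 ≡ 112 (mod 167)  [q = 83: ≢ 1 ✓]
121^83 ≡ 1 shows ord(121) | 83, strictly less than φ(167); not a primitive root.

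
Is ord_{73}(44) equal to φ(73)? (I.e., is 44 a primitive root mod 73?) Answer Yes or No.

Yes

φ(73) = 73 − 1 = 72 = 2^3 · 3^2.
Test 44^(72/q) mod 73 for each prime factor q of 72:
44^36 ≡ 72 (mod 73)  [q = 2: ≢ 1 ✓]
44^24 ≡ 64 (mod 73)  [q = 3: ≢ 1 ✓]
Every test exponent gives a nontrivial residue, hence 44 generates the full group.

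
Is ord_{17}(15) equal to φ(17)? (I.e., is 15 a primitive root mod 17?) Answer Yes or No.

φ(17) = 17 − 1 = 16 = 2^4.
15 is a primitive root mod 17 iff 15^(φ(17)/q) ≢ 1 for every prime q | φ(17), i.e. q ∈ {2}.
15^8 ≡ 1 (mod 17)  [q = 2: ≡ 1 ✗]
Since 15^8 ≡ 1, the order of 15 divides 8 < 16, so 15 is not a primitive root.

No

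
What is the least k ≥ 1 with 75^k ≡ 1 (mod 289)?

16

By Lagrange's theorem, ord_289(75) divides φ(289) = φ(17^2) = 17·(17−1) = 272 = 2^4 · 17.
Divisors of 272: 1, 2, 4, 8, 16, 17, 34, 68, 136, 272.
Compute 75^d (mod 289) for the divisors d until we hit 1:
75^1 ≡ 75 (mod 289)
75^2 ≡ 134 (mod 289)
75^4 ≡ 38 (mod 289)
75^8 ≡ 288 (mod 289)
75^16 ≡ 1 (mod 289) ✓
So ord_289(75) = 16.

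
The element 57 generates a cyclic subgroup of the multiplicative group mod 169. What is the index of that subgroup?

The order of 57 must divide φ(169) = φ(13^2) = 13·(13−1) = 156 = 2^2 · 3 · 13.
Divisors of 156: 1, 2, 3, 4, 6, 12, 13, 26, 39, 52, 78, 156.
Test each divisor d:
57^1 ≡ 57 (mod 169)
57^2 ≡ 38 (mod 169)
57^3 ≡ 138 (mod 169)
57^4 ≡ 92 (mod 169)
57^6 ≡ 116 (mod 169)
57^12 ≡ 105 (mod 169)
57^13 ≡ 70 (mod 169)
57^26 ≡ 168 (mod 169)
57^39 ≡ 99 (mod 169)
57^52 ≡ 1 (mod 169) ✓
Thus |⟨57⟩| = ord(57) = 52.
The index is φ(169) / ord(57) = 156 / 52 = 3.

3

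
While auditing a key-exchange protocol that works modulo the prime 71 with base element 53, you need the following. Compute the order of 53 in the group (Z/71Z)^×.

70

By Lagrange's theorem, ord_71(53) divides φ(71) = 71 − 1 = 70 = 2 · 5 · 7.
Divisors of 70: 1, 2, 5, 7, 10, 14, 35, 70.
Compute 53^d (mod 71) for the divisors d until we hit 1:
53^1 ≡ 53 (mod 71)
53^2 ≡ 40 (mod 71)
53^5 ≡ 26 (mod 71)
53^7 ≡ 46 (mod 71)
53^10 ≡ 37 (mod 71)
53^14 ≡ 57 (mod 71)
53^35 ≡ 70 (mod 71)
53^70 ≡ 1 (mod 71) ✓
The smallest such exponent is 70, so the order of 53 is 70.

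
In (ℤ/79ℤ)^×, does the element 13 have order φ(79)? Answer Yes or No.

No

φ(79) = 79 − 1 = 78 = 2 · 3 · 13.
It suffices to check that the order of 13 is not a proper divisor of 78: compute 13^(78/q) for q ∈ {2, 3, 13}.
13^39 ≡ 1 (mod 79)  [q = 2: ≡ 1 ✗]
13^26 ≡ 23 (mod 79)  [q = 3: ≢ 1 ✓]
13^6 ≡ 67 (mod 79)  [q = 13: ≢ 1 ✓]
13^39 ≡ 1 shows ord(13) | 39, strictly less than φ(79); not a primitive root.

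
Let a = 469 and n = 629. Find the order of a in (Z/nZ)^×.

ord(469) | φ(629) = φ(17·37) = (17−1)·(37−1) = 16·36 = 576 = 2^6 · 3^2.
Divisors of 576: 1, 2, 3, 4, 6, 8, 9, 12, 16, 18, 24, 32, 36, 48, 64, 72, 96, 144, 192, 288, 576.
Evaluate successive powers at the divisors of 576:
469^1 ≡ 469 (mod 629)
469^2 ≡ 440 (mod 629)
469^3 ≡ 48 (mod 629)
469^4 ≡ 497 (mod 629)
469^6 ≡ 417 (mod 629)
469^8 ≡ 441 (mod 629)
469^9 ≡ 517 (mod 629)
469^12 ≡ 285 (mod 629)
469^16 ≡ 120 (mod 629)
469^18 ≡ 593 (mod 629)
469^24 ≡ 84 (mod 629)
469^32 ≡ 562 (mod 629)
469^36 ≡ 38 (mod 629)
469^48 ≡ 137 (mod 629)
469^64 ≡ 86 (mod 629)
469^72 ≡ 186 (mod 629)
469^96 ≡ 528 (mod 629)
469^144 ≡ 1 (mod 629) ✓
The smallest such exponent is 144, so the order of 469 is 144.

144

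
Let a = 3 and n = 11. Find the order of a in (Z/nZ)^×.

The order of 3 must divide φ(11) = 11 − 1 = 10 = 2 · 5.
Divisors of 10: 1, 2, 5, 10.
Evaluate successive powers at the divisors of 10:
3^1 ≡ 3 (mod 11)
3^2 ≡ 9 (mod 11)
3^5 ≡ 1 (mod 11) ✓
Therefore the multiplicative order of 3 modulo 11 is 5.

5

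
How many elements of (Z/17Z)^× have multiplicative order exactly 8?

4

φ(17) = 17 − 1 = 16 = 2^4.
(Z/17Z)^× is cyclic (|G| = 16); a cyclic group of order m has exactly φ(d) elements of each order d | m, and none otherwise.
8 = 2^3 divides 16, and φ(8) = 4.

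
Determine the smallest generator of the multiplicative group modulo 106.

φ(106) = φ(2)·φ(53) = 1·52 = 52 = 2^2 · 13.
Test candidates g = 2, 3, … against the prime factors q ∈ {2, 13} of φ(106): g is a generator iff g^(52/q) ≢ 1 for every such q.
g = 2: gcd(2, 106) = 2 > 1, not a unit — skip.
g = 3: 3^26 ≡ 105; 3^4 ≡ 81 — none is 1, so 3 is a primitive root.
So 3 is the smallest generator of (Z/106Z)^×.

3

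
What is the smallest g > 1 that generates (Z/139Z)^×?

2

φ(139) = 139 − 1 = 138 = 2 · 3 · 23.
Test candidates g = 2, 3, … against the prime factors q ∈ {2, 3, 23} of φ(139): g is a generator iff g^(138/q) ≢ 1 for every such q.
g = 2: 2^69 ≡ 138; 2^46 ≡ 96; 2^6 ≡ 64 — none is 1, so 2 is a primitive root.
Hence the least primitive root of 139 is 2.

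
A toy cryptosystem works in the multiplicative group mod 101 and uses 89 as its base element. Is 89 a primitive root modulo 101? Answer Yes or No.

φ(101) = 101 − 1 = 100 = 2^2 · 5^2.
An element g generates (Z/101Z)^× iff g^(100/q) ≢ 1 (mod 101) for each prime q ∈ {2, 5}.
89^50 ≡ 100 (mod 101)  [q = 2: ≢ 1 ✓]
89^20 ≡ 95 (mod 101)  [q = 5: ≢ 1 ✓]
Every test exponent gives a nontrivial residue, hence 89 generates the full group.

Yes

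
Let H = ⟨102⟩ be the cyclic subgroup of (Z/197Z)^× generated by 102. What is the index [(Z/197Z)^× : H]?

1

Since 102 ∈ (Z/197Z)^×, its order divides φ(197) = 197 − 1 = 196 = 2^2 · 7^2.
Divisors of 196: 1, 2, 4, 7, 14, 28, 49, 98, 196.
Evaluate successive powers at the divisors of 196:
102^1 ≡ 102 (mod 197)
102^2 ≡ 160 (mod 197)
102^4 ≡ 187 (mod 197)
102^7 ≡ 113 (mod 197)
102^14 ≡ 161 (mod 197)
102^28 ≡ 114 (mod 197)
102^49 ≡ 183 (mod 197)
102^98 ≡ 196 (mod 197)
102^196 ≡ 1 (mod 197) ✓
Thus |⟨102⟩| = ord(102) = 196.
The index is φ(197) / ord(102) = 196 / 196 = 1.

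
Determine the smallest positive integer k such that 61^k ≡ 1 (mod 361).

171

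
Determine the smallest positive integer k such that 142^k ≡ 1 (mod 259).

ord(142) | φ(259) = φ(7·37) = (7−1)·(37−1) = 6·36 = 216 = 2^3 · 3^3.
Divisors of 216: 1, 2, 3, 4, 6, 8, 9, 12, 18, 24, 27, 36, 54, 72, 108, 216.
Evaluate successive powers at the divisors of 216:
142^1 ≡ 142
142^2 ≡ 221
142^3 ≡ 43
142^4 ≡ 149
142^6 ≡ 36
142^8 ≡ 186
142^9 ≡ 253
142^12 ≡ 1
So ord_259(142) = 12.

12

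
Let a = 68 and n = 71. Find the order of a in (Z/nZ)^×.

ord(68) | φ(71) = 71 − 1 = 70 = 2 · 5 · 7.
Divisors of 70: 1, 2, 5, 7, 10, 14, 35, 70.
Check 68^d mod 71 for each divisor in increasing order:
68^1 ≡ 68 (mod 71)
68^2 ≡ 9 (mod 71)
68^5 ≡ 41 (mod 71)
68^7 ≡ 14 (mod 71)
68^10 ≡ 48 (mod 71)
68^14 ≡ 54 (mod 71)
68^35 ≡ 70 (mod 71)
68^70 ≡ 1 (mod 71) ✓
Hence ord(68) = 70.

70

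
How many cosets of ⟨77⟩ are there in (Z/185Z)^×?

4

The order of 77 must divide φ(185) = φ(5·37) = (5−1)·(37−1) = 4·36 = 144 = 2^4 · 3^2.
Divisors of 144: 1, 2, 3, 4, 6, 8, 9, 12, 16, 18, 24, 36, 48, 72, 144.
Check 77^d mod 185 for each divisor in increasing order:
77^1 ≡ 77 (mod 185)
77^2 ≡ 9 (mod 185)
77^3 ≡ 138 (mod 185)
77^4 ≡ 81 (mod 185)
77^6 ≡ 174 (mod 185)
77^8 ≡ 86 (mod 185)
77^9 ≡ 147 (mod 185)
77^12 ≡ 121 (mod 185)
77^16 ≡ 181 (mod 185)
77^18 ≡ 149 (mod 185)
77^24 ≡ 26 (mod 185)
77^36 ≡ 1 (mod 185) ✓
Thus |⟨77⟩| = ord(77) = 36.
The index is φ(185) / ord(77) = 144 / 36 = 4.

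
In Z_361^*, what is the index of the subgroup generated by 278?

ord(278) | φ(361) = φ(19^2) = 19·(19−1) = 342 = 2 · 3^2 · 19.
Divisors of 342: 1, 2, 3, 6, 9, 18, 19, 38, 57, 114, 171, 342.
Compute 278^d (mod 361) for the divisors d until we hit 1:
278^1 ≡ 278 (mod 361)
278^2 ≡ 30 (mod 361)
278^3 ≡ 37 (mod 361)
278^6 ≡ 286 (mod 361)
278^9 ≡ 113 (mod 361)
278^18 ≡ 134 (mod 361)
278^19 ≡ 69 (mod 361)
278^38 ≡ 68 (mod 361)
278^57 ≡ 360 (mod 361)
278^114 ≡ 1 (mod 361) ✓
Thus |⟨278⟩| = ord(278) = 114.
The index is φ(361) / ord(278) = 342 / 114 = 3.

3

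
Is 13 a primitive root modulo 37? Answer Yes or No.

φ(37) = 37 − 1 = 36 = 2^2 · 3^2.
An element g generates (Z/37Z)^× iff g^(36/q) ≢ 1 (mod 37) for each prime q ∈ {2, 3}.
13^18 ≡ 36 (mod 37)  [q = 2: ≢ 1 ✓]
13^12 ≡ 10 (mod 37)  [q = 3: ≢ 1 ✓]
All checks pass, so 13 has order 36 and is a primitive root modulo 37.

Yes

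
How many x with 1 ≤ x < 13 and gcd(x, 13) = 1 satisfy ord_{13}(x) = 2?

1

φ(13) = 13 − 1 = 12 = 2^2 · 3.
Since (Z/13Z)^× is cyclic of order 12, the number of elements of order d is φ(d) when d | 12 and 0 otherwise.
2 | 12, and φ(2) = 2 − 1 = 1.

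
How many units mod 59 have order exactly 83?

0

φ(59) = 59 − 1 = 58 = 2 · 29.
(Z/59Z)^× is cyclic (|G| = 58); a cyclic group of order m has exactly φ(d) elements of each order d | m, and none otherwise.
Since 83 ∤ 58, the count is 0.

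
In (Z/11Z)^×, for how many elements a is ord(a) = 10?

φ(11) = 11 − 1 = 10 = 2 · 5.
Since (Z/11Z)^× is cyclic of order 10, the number of elements of order d is φ(d) when d | 10 and 0 otherwise.
10 = 2 · 5 divides 10, and φ(10) = 4.

4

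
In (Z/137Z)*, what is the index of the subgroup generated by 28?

2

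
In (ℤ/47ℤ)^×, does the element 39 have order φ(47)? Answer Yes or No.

Yes

φ(47) = 47 − 1 = 46 = 2 · 23.
Test 39^(46/q) mod 47 for each prime factor q of 46:
39^23 ≡ 46 (mod 47)  [q = 2: ≢ 1 ✓]
39^2 ≡ 17 (mod 47)  [q = 23: ≢ 1 ✓]
Every test exponent gives a nontrivial residue, hence 39 generates the full group.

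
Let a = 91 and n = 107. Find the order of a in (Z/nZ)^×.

The order of 91 must divide φ(107) = 107 − 1 = 106 = 2 · 53.
Divisors of 106: 1, 2, 53, 106.
Test each divisor d:
91^1 ≡ 91
91^2 ≡ 42
91^53 ≡ 106
91^106 ≡ 1
Therefore the multiplicative order of 91 modulo 107 is 106.

106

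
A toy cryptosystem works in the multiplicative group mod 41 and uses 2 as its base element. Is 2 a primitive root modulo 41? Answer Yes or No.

No

φ(41) = 41 − 1 = 40 = 2^3 · 5.
It suffices to check that the order of 2 is not a proper divisor of 40: compute 2^(40/q) for q ∈ {2, 5}.
2^20 ≡ 1 (mod 41)  [q = 2: ≡ 1 ✗]
2^8 ≡ 10 (mod 41)  [q = 5: ≢ 1 ✓]
2^20 ≡ 1 shows ord(2) | 20, strictly less than φ(41); not a primitive root.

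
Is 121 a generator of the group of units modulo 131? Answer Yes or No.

φ(131) = 131 − 1 = 130 = 2 · 5 · 13.
121 is a primitive root mod 131 iff 121^(φ(131)/q) ≢ 1 for every prime q | φ(131), i.e. q ∈ {2, 5, 13}.
121^65 ≡ 1 (mod 131)  [q = 2: ≡ 1 ✗]
121^26 ≡ 58 (mod 131)  [q = 5: ≢ 1 ✓]
121^10 ≡ 113 (mod 131)  [q = 13: ≢ 1 ✓]
The check at q = 2 fails, so 121 generates a proper subgroup.

No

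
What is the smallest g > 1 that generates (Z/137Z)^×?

φ(137) = 137 − 1 = 136 = 2^3 · 17.
Test candidates g = 2, 3, … against the prime factors q ∈ {2, 17} of φ(137): g is a generator iff g^(136/q) ≢ 1 for every such q.
g = 2: 2^68 ≡ 1 — hits 1, so not a primitive root.
g = 3: 3^68 ≡ 136; 3^8 ≡ 122 — none is 1, so 3 is a primitive root.
So 3 is the smallest generator of (Z/137Z)^×.

3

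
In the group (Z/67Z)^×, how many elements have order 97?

φ(67) = 67 − 1 = 66 = 2 · 3 · 11.
(Z/67Z)^× is cyclic (|G| = 66); a cyclic group of order m has exactly φ(d) elements of each order d | m, and none otherwise.
Since 97 ∤ 66, the count is 0.

0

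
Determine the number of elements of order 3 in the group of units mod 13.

φ(13) = 13 − 1 = 12 = 2^2 · 3.
In a cyclic group of order 12, there are φ(d) elements of order d for each divisor d of 12, and zero for non-divisors.
3 | 12, and φ(3) = 3 − 1 = 2.

2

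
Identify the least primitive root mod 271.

6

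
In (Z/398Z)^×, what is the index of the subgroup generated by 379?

ord(379) | φ(398) = φ(2)·φ(199) = 1·198 = 198 = 2 · 3^2 · 11.
Divisors of 198: 1, 2, 3, 6, 9, 11, 18, 22, 33, 66, 99, 198.
Evaluate successive powers at the divisors of 198:
379^1 ≡ 379 (mod 398)
379^2 ≡ 361 (mod 398)
379^3 ≡ 305 (mod 398)
379^6 ≡ 291 (mod 398)
379^9 ≡ 1 (mod 398) ✓
The order of 379 is 9, so the subgroup it generates has 9 elements.
The index is φ(398) / ord(379) = 198 / 9 = 22.

22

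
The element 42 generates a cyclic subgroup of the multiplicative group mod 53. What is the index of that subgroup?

Since 42 ∈ (Z/53Z)^×, its order divides φ(53) = 53 − 1 = 52 = 2^2 · 13.
Divisors of 52: 1, 2, 4, 13, 26, 52.
Check 42^d mod 53 for each divisor in increasing order:
42^1 ≡ 42 (mod 53)
42^2 ≡ 15 (mod 53)
42^4 ≡ 13 (mod 53)
42^13 ≡ 1 (mod 53) ✓
The order of 42 is 13, so the subgroup it generates has 13 elements.
The index is φ(53) / ord(42) = 52 / 13 = 4.

4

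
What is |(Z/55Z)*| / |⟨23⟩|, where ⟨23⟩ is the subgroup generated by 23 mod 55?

ord(23) | φ(55) = φ(5·11) = (5−1)·(11−1) = 4·10 = 40 = 2^3 · 5.
Divisors of 40: 1, 2, 4, 5, 8, 10, 20, 40.
Evaluate successive powers at the divisors of 40:
23^1 ≡ 23 (mod 55)
23^2 ≡ 34 (mod 55)
23^4 ≡ 1 (mod 55) ✓
The order of 23 is 4, so the subgroup it generates has 4 elements.
The index is φ(55) / ord(23) = 40 / 4 = 10.

10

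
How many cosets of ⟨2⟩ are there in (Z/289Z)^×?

2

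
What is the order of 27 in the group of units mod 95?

12

By Lagrange's theorem, ord_95(27) divides φ(95) = φ(5·19) = (5−1)·(19−1) = 4·18 = 72 = 2^3 · 3^2.
Divisors of 72: 1, 2, 3, 4, 6, 8, 9, 12, 18, 24, 36, 72.
Evaluate successive powers at the divisors of 72:
27^1 ≡ 27 (mod 95)
27^2 ≡ 64 (mod 95)
27^3 ≡ 18 (mod 95)
27^4 ≡ 11 (mod 95)
27^6 ≡ 39 (mod 95)
27^8 ≡ 26 (mod 95)
27^9 ≡ 37 (mod 95)
27^12 ≡ 1 (mod 95) ✓
So ord_95(27) = 12.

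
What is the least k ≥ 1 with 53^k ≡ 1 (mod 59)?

29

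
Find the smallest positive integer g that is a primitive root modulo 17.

3

φ(17) = 17 − 1 = 16 = 2^4.
Test candidates g = 2, 3, … against the prime factors q ∈ {2} of φ(17): g is a generator iff g^(16/q) ≢ 1 for every such q.
g = 2: 2^8 ≡ 1 — hits 1, so not a primitive root.
g = 3: 3^8 ≡ 16 — none is 1, so 3 is a primitive root.
Hence the least primitive root of 17 is 3.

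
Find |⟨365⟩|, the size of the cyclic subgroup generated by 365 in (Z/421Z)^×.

Since 365 ∈ (Z/421Z)^×, its order divides φ(421) = 421 − 1 = 420 = 2^2 · 3 · 5 · 7.
Divisors of 420: 1, 2, 3, 4, 5, 6, 7, 10, 12, 14, 15, 20, 21, 28, 30, 35, 42, 60, 70, 84, 105, 140, 210, 420.
Check 365^d mod 421 for each divisor in increasing order:
365^1 ≡ 365 (mod 421)
365^2 ≡ 189 (mod 421)
365^3 ≡ 362 (mod 421)
365^4 ≡ 357 (mod 421)
365^5 ≡ 216 (mod 421)
365^6 ≡ 113 (mod 421)
365^7 ≡ 408 (mod 421)
365^10 ≡ 346 (mod 421)
365^12 ≡ 139 (mod 421)
365^14 ≡ 169 (mod 421)
365^15 ≡ 219 (mod 421)
365^20 ≡ 152 (mod 421)
365^21 ≡ 329 (mod 421)
365^28 ≡ 354 (mod 421)
365^30 ≡ 388 (mod 421)
365^35 ≡ 29 (mod 421)
365^42 ≡ 44 (mod 421)
365^60 ≡ 247 (mod 421)
365^70 ≡ 420 (mod 421)
365^84 ≡ 252 (mod 421)
365^105 ≡ 392 (mod 421)
365^140 ≡ 1 (mod 421) ✓
Therefore the multiplicative order of 365 modulo 421 is 140.

140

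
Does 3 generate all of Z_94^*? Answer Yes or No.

φ(94) = φ(2)·φ(47) = 1·46 = 46 = 2 · 23.
An element g generates (Z/94Z)^× iff g^(46/q) ≢ 1 (mod 94) for each prime q ∈ {2, 23}.
3^23 ≡ 1 (mod 94)  [q = 2: ≡ 1 ✗]
3^2 ≡ 9 (mod 94)  [q = 23: ≢ 1 ✓]
The check at q = 2 fails, so 3 generates a proper subgroup.

No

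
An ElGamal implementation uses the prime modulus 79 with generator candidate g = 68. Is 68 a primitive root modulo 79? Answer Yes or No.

Yes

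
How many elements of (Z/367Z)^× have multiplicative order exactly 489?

φ(367) = 367 − 1 = 366 = 2 · 3 · 61.
(Z/367Z)^× is cyclic (|G| = 366); a cyclic group of order m has exactly φ(d) elements of each order d | m, and none otherwise.
Since 489 ∤ 366, the count is 0.

0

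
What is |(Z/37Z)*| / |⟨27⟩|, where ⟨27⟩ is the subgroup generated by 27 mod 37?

6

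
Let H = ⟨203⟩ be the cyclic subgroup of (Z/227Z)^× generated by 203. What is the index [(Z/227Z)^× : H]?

2

ord(203) | φ(227) = 227 − 1 = 226 = 2 · 113.
Divisors of 226: 1, 2, 113, 226.
Test each divisor d:
203^1 ≡ 203
203^2 ≡ 122
203^113 ≡ 1
Thus |⟨203⟩| = ord(203) = 113.
The index is φ(227) / ord(203) = 226 / 113 = 2.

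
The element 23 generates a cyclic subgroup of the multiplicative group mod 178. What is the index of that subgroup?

1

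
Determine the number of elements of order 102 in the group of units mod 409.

32

φ(409) = 409 − 1 = 408 = 2^3 · 3 · 17.
(Z/409Z)^× is cyclic (|G| = 408); a cyclic group of order m has exactly φ(d) elements of each order d | m, and none otherwise.
102 = 2 · 3 · 17 divides 408, and φ(102) = 32.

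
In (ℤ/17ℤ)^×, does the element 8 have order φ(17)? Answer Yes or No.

No

φ(17) = 17 − 1 = 16 = 2^4.
Test 8^(16/q) mod 17 for each prime factor q of 16:
8^8 ≡ 1 (mod 17)  [q = 2: ≡ 1 ✗]
8^8 ≡ 1 shows ord(8) | 8, strictly less than φ(17); not a primitive root.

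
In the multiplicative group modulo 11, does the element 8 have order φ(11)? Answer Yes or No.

Yes

φ(11) = 11 − 1 = 10 = 2 · 5.
8 is a primitive root mod 11 iff 8^(φ(11)/q) ≢ 1 for every prime q | φ(11), i.e. q ∈ {2, 5}.
8^5 ≡ 10 (mod 11)  [q = 2: ≢ 1 ✓]
8^2 ≡ 9 (mod 11)  [q = 5: ≢ 1 ✓]
All checks pass, so 8 has order 10 and is a primitive root modulo 11.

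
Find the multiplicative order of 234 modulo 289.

The order of 234 must divide φ(289) = φ(17^2) = 17·(17−1) = 272 = 2^4 · 17.
Divisors of 272: 1, 2, 4, 8, 16, 17, 34, 68, 136, 272.
Evaluate successive powers at the divisors of 272:
234^1 ≡ 234 (mod 289)
234^2 ≡ 135 (mod 289)
234^4 ≡ 18 (mod 289)
234^8 ≡ 35 (mod 289)
234^16 ≡ 69 (mod 289)
234^17 ≡ 251 (mod 289)
234^34 ≡ 288 (mod 289)
234^68 ≡ 1 (mod 289) ✓
The smallest such exponent is 68, so the order of 234 is 68.

68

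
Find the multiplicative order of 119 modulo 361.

The order of 119 must divide φ(361) = φ(19^2) = 19·(19−1) = 342 = 2 · 3^2 · 19.
Divisors of 342: 1, 2, 3, 6, 9, 18, 19, 38, 57, 114, 171, 342.
Check 119^d mod 361 for each divisor in increasing order:
119^1 ≡ 119 (mod 361)
119^2 ≡ 82 (mod 361)
119^3 ≡ 11 (mod 361)
119^6 ≡ 121 (mod 361)
119^9 ≡ 248 (mod 361)
119^18 ≡ 134 (mod 361)
119^19 ≡ 62 (mod 361)
119^38 ≡ 234 (mod 361)
119^57 ≡ 68 (mod 361)
119^114 ≡ 292 (mod 361)
119^171 ≡ 1 (mod 361) ✓
Therefore the multiplicative order of 119 modulo 361 is 171.

171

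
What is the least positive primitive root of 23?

5

φ(23) = 23 − 1 = 22 = 2 · 11.
Test candidates g = 2, 3, … against the prime factors q ∈ {2, 11} of φ(23): g is a generator iff g^(22/q) ≢ 1 for every such q.
g = 2: 2^11 ≡ 1 — hits 1, so not a primitive root.
g = 3: 3^11 ≡ 1 — hits 1, so not a primitive root.
g = 4: 4^11 ≡ 1 — hits 1, so not a primitive root.
g = 5: 5^11 ≡ 22; 5^2 ≡ 2 — none is 1, so 5 is a primitive root.
So 5 is the smallest generator of (Z/23Z)^×.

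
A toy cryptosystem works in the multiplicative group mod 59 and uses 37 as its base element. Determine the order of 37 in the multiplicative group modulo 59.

By Lagrange's theorem, ord_59(37) divides φ(59) = 59 − 1 = 58 = 2 · 29.
Divisors of 58: 1, 2, 29, 58.
Compute 37^d (mod 59) for the divisors d until we hit 1:
37^1 ≡ 37 (mod 59)
37^2 ≡ 12 (mod 59)
37^29 ≡ 58 (mod 59)
37^58 ≡ 1 (mod 59) ✓
So ord_59(37) = 58.

58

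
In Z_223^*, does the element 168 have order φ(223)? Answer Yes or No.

φ(223) = 223 − 1 = 222 = 2 · 3 · 37.
Test 168^(222/q) mod 223 for each prime factor q of 222:
168^111 ≡ 222 (mod 223)  [q = 2: ≢ 1 ✓]
168^74 ≡ 183 (mod 223)  [q = 3: ≢ 1 ✓]
168^6 ≡ 66 (mod 223)  [q = 37: ≢ 1 ✓]
All checks pass, so 168 has order 222 and is a primitive root modulo 223.

Yes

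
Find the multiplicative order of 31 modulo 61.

The order of 31 must divide φ(61) = 61 − 1 = 60 = 2^2 · 3 · 5.
Divisors of 60: 1, 2, 3, 4, 5, 6, 10, 12, 15, 20, 30, 60.
Check 31^d mod 61 for each divisor in increasing order:
31^1 ≡ 31 (mod 61)
31^2 ≡ 46 (mod 61)
31^3 ≡ 23 (mod 61)
31^4 ≡ 42 (mod 61)
31^5 ≡ 21 (mod 61)
31^6 ≡ 41 (mod 61)
31^10 ≡ 14 (mod 61)
31^12 ≡ 34 (mod 61)
31^15 ≡ 50 (mod 61)
31^20 ≡ 13 (mod 61)
31^30 ≡ 60 (mod 61)
31^60 ≡ 1 (mod 61) ✓
The smallest such exponent is 60, so the order of 31 is 60.

60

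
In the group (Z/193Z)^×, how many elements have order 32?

16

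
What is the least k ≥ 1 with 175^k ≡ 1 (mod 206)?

17

Since 175 ∈ (Z/206Z)^×, its order divides φ(206) = φ(2)·φ(103) = 1·102 = 102 = 2 · 3 · 17.
Divisors of 102: 1, 2, 3, 6, 17, 34, 51, 102.
Test each divisor d:
175^1 ≡ 175
175^2 ≡ 137
175^3 ≡ 79
175^6 ≡ 61
175^17 ≡ 1
So ord_206(175) = 17.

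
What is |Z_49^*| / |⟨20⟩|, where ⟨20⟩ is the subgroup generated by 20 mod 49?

3

Since 20 ∈ (Z/49Z)^×, its order divides φ(49) = φ(7^2) = 7·(7−1) = 42 = 2 · 3 · 7.
Divisors of 42: 1, 2, 3, 6, 7, 14, 21, 42.
Test each divisor d:
20^1 ≡ 20
20^2 ≡ 8
20^3 ≡ 13
20^6 ≡ 22
20^7 ≡ 48
20^14 ≡ 1
The order of 20 is 14, so the subgroup it generates has 14 elements.
Index = |(Z/49Z)^×| / |⟨20⟩| = 42 / 14 = 3.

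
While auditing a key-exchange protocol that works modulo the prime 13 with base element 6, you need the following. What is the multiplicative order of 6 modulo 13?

12

ord(6) | φ(13) = 13 − 1 = 12 = 2^2 · 3.
Divisors of 12: 1, 2, 3, 4, 6, 12.
Compute 6^d (mod 13) for the divisors d until we hit 1:
6^1 ≡ 6 (mod 13)
6^2 ≡ 10 (mod 13)
6^3 ≡ 8 (mod 13)
6^4 ≡ 9 (mod 13)
6^6 ≡ 12 (mod 13)
6^12 ≡ 1 (mod 13) ✓
So ord_13(6) = 12.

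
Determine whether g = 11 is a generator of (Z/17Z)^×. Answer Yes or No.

Yes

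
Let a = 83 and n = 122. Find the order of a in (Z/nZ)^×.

ord(83) | φ(122) = φ(2)·φ(61) = 1·60 = 60 = 2^2 · 3 · 5.
Divisors of 60: 1, 2, 3, 4, 5, 6, 10, 12, 15, 20, 30, 60.
Evaluate successive powers at the divisors of 60:
83^1 ≡ 83 (mod 122)
83^2 ≡ 57 (mod 122)
83^3 ≡ 95 (mod 122)
83^4 ≡ 77 (mod 122)
83^5 ≡ 47 (mod 122)
83^6 ≡ 119 (mod 122)
83^10 ≡ 13 (mod 122)
83^12 ≡ 9 (mod 122)
83^15 ≡ 1 (mod 122) ✓
The smallest such exponent is 15, so the order of 83 is 15.

15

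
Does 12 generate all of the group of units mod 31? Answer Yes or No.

Yes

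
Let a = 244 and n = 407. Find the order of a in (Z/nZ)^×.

180

Since 244 ∈ (Z/407Z)^×, its order divides φ(407) = φ(11·37) = (11−1)·(37−1) = 10·36 = 360 = 2^3 · 3^2 · 5.
Divisors of 360: 1, 2, 3, 4, 5, 6, 8, 9, 10, 12, 15, 18, 20, 24, 30, 36, 40, 45, 60, 72, 90, 120, 180, 360.
Evaluate successive powers at the divisors of 360:
244^1 ≡ 244 (mod 407)
244^2 ≡ 114 (mod 407)
244^3 ≡ 140 (mod 407)
244^4 ≡ 379 (mod 407)
244^5 ≡ 87 (mod 407)
244^6 ≡ 64 (mod 407)
244^8 ≡ 377 (mod 407)
244^9 ≡ 6 (mod 407)
244^10 ≡ 243 (mod 407)
244^12 ≡ 26 (mod 407)
244^15 ≡ 384 (mod 407)
244^18 ≡ 36 (mod 407)
244^20 ≡ 34 (mod 407)
244^24 ≡ 269 (mod 407)
244^30 ≡ 122 (mod 407)
244^36 ≡ 75 (mod 407)
244^40 ≡ 342 (mod 407)
244^45 ≡ 43 (mod 407)
244^60 ≡ 232 (mod 407)
244^72 ≡ 334 (mod 407)
244^90 ≡ 221 (mod 407)
244^120 ≡ 100 (mod 407)
244^180 ≡ 1 (mod 407) ✓
Hence ord(244) = 180.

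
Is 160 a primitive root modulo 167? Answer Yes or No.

Yes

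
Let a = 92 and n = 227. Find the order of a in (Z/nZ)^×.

By Lagrange's theorem, ord_227(92) divides φ(227) = 227 − 1 = 226 = 2 · 113.
Divisors of 226: 1, 2, 113, 226.
Evaluate successive powers at the divisors of 226:
92^1 ≡ 92 (mod 227)
92^2 ≡ 65 (mod 227)
92^113 ≡ 1 (mod 227) ✓
Therefore the multiplicative order of 92 modulo 227 is 113.

113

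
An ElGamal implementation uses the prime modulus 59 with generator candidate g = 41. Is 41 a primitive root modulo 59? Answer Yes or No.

φ(59) = 59 − 1 = 58 = 2 · 29.
41 is a primitive root mod 59 iff 41^(φ(59)/q) ≢ 1 for every prime q | φ(59), i.e. q ∈ {2, 29}.
41^29 ≡ 1 (mod 59)  [q = 2: ≡ 1 ✗]
41^2 ≡ 29 (mod 59)  [q = 29: ≢ 1 ✓]
Since 41^29 ≡ 1, the order of 41 divides 29 < 58, so 41 is not a primitive root.

No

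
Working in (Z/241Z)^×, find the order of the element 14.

240

By Lagrange's theorem, ord_241(14) divides φ(241) = 241 − 1 = 240 = 2^4 · 3 · 5.
Divisors of 240: 1, 2, 3, 4, 5, 6, 8, 10, 12, 15, 16, 20, 24, 30, 40, 48, 60, 80, 120, 240.
Compute 14^d (mod 241) for the divisors d until we hit 1:
14^1 ≡ 14 (mod 241)
14^2 ≡ 196 (mod 241)
14^3 ≡ 93 (mod 241)
14^4 ≡ 97 (mod 241)
14^5 ≡ 153 (mod 241)
14^6 ≡ 214 (mod 241)
14^8 ≡ 10 (mod 241)
14^10 ≡ 32 (mod 241)
14^12 ≡ 6 (mod 241)
14^15 ≡ 76 (mod 241)
14^16 ≡ 100 (mod 241)
14^20 ≡ 60 (mod 241)
14^24 ≡ 36 (mod 241)
14^30 ≡ 233 (mod 241)
14^40 ≡ 226 (mod 241)
14^48 ≡ 91 (mod 241)
14^60 ≡ 64 (mod 241)
14^80 ≡ 225 (mod 241)
14^120 ≡ 240 (mod 241)
14^240 ≡ 1 (mod 241) ✓
Therefore the multiplicative order of 14 modulo 241 is 240.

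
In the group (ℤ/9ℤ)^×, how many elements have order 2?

φ(9) = φ(3^2) = 3·(3−1) = 6 = 2 · 3.
(Z/9Z)^× is cyclic (|G| = 6); a cyclic group of order m has exactly φ(d) elements of each order d | m, and none otherwise.
2 | 6, and φ(2) = 2 − 1 = 1.

1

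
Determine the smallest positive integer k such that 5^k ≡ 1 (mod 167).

166

Since 5 ∈ (Z/167Z)^×, its order divides φ(167) = 167 − 1 = 166 = 2 · 83.
Divisors of 166: 1, 2, 83, 166.
Evaluate successive powers at the divisors of 166:
5^1 ≡ 5
5^2 ≡ 25
5^83 ≡ 166
5^166 ≡ 1
Therefore the multiplicative order of 5 modulo 167 is 166.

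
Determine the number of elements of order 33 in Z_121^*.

φ(121) = φ(11^2) = 11·(11−1) = 110 = 2 · 5 · 11.
Since (Z/121Z)^× is cyclic of order 110, the number of elements of order d is φ(d) when d | 110 and 0 otherwise.
33 does not divide 110, so no element of (Z/121Z)^× has order 33.

0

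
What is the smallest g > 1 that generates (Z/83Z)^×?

2

φ(83) = 83 − 1 = 82 = 2 · 41.
Test candidates g = 2, 3, … against the prime factors q ∈ {2, 41} of φ(83): g is a generator iff g^(82/q) ≢ 1 for every such q.
g = 2: 2^41 ≡ 82; 2^2 ≡ 4 — none is 1, so 2 is a primitive root.
So 2 is the smallest generator of (Z/83Z)^×.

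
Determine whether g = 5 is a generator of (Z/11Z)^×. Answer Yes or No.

No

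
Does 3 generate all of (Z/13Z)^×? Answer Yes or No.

No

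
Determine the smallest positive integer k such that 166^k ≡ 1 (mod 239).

17

The order of 166 must divide φ(239) = 239 − 1 = 238 = 2 · 7 · 17.
Divisors of 238: 1, 2, 7, 14, 17, 34, 119, 238.
Test each divisor d:
166^1 ≡ 166 (mod 239)
166^2 ≡ 71 (mod 239)
166^7 ≡ 216 (mod 239)
166^14 ≡ 51 (mod 239)
166^17 ≡ 1 (mod 239) ✓
The smallest such exponent is 17, so the order of 166 is 17.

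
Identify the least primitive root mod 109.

6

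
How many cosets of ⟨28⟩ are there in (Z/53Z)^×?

4

The order of 28 must divide φ(53) = 53 − 1 = 52 = 2^2 · 13.
Divisors of 52: 1, 2, 4, 13, 26, 52.
Evaluate successive powers at the divisors of 52:
28^1 ≡ 28 (mod 53)
28^2 ≡ 42 (mod 53)
28^4 ≡ 15 (mod 53)
28^13 ≡ 1 (mod 53) ✓
The order of 28 is 13, so the subgroup it generates has 13 elements.
The index is φ(53) / ord(28) = 52 / 13 = 4.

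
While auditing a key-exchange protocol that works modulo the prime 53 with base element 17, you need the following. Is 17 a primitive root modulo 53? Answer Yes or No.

No

φ(53) = 53 − 1 = 52 = 2^2 · 13.
It suffices to check that the order of 17 is not a proper divisor of 52: compute 17^(52/q) for q ∈ {2, 13}.
17^26 ≡ 1 (mod 53)  [q = 2: ≡ 1 ✗]
17^4 ≡ 46 (mod 53)  [q = 13: ≢ 1 ✓]
Since 17^26 ≡ 1, the order of 17 divides 26 < 52, so 17 is not a primitive root.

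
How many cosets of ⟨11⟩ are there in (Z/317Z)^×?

4

ord(11) | φ(317) = 317 − 1 = 316 = 2^2 · 79.
Divisors of 316: 1, 2, 4, 79, 158, 316.
Compute 11^d (mod 317) for the divisors d until we hit 1:
11^1 ≡ 11
11^2 ≡ 121
11^4 ≡ 59
11^79 ≡ 1
Thus |⟨11⟩| = ord(11) = 79.
The index is φ(317) / ord(11) = 316 / 79 = 4.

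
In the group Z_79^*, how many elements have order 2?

1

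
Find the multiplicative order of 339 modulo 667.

ord(339) | φ(667) = φ(23·29) = (23−1)·(29−1) = 22·28 = 616 = 2^3 · 7 · 11.
Divisors of 616: 1, 2, 4, 7, 8, 11, 14, 22, 28, 44, 56, 77, 88, 154, 308, 616.
Evaluate successive powers at the divisors of 616:
339^1 ≡ 339 (mod 667)
339^2 ≡ 197 (mod 667)
339^4 ≡ 123 (mod 667)
339^7 ≡ 204 (mod 667)
339^8 ≡ 455 (mod 667)
339^11 ≡ 413 (mod 667)
339^14 ≡ 262 (mod 667)
339^22 ≡ 484 (mod 667)
339^28 ≡ 610 (mod 667)
339^44 ≡ 139 (mod 667)
339^56 ≡ 581 (mod 667)
339^77 ≡ 436 (mod 667)
339^88 ≡ 645 (mod 667)
339^154 ≡ 1 (mod 667) ✓
So ord_667(339) = 154.

154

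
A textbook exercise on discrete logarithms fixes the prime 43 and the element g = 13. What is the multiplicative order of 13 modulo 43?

The order of 13 must divide φ(43) = 43 − 1 = 42 = 2 · 3 · 7.
Divisors of 42: 1, 2, 3, 6, 7, 14, 21, 42.
Compute 13^d (mod 43) for the divisors d until we hit 1:
13^1 ≡ 13
13^2 ≡ 40
13^3 ≡ 4
13^6 ≡ 16
13^7 ≡ 36
13^14 ≡ 6
13^21 ≡ 1
Hence ord(13) = 21.

21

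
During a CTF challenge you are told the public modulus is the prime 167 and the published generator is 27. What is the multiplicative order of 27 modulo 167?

By Lagrange's theorem, ord_167(27) divides φ(167) = 167 − 1 = 166 = 2 · 83.
Divisors of 166: 1, 2, 83, 166.
Test each divisor d:
27^1 ≡ 27
27^2 ≡ 61
27^83 ≡ 1
Hence ord(27) = 83.

83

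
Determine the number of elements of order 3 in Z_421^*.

2

φ(421) = 421 − 1 = 420 = 2^2 · 3 · 5 · 7.
In a cyclic group of order 420, there are φ(d) elements of order d for each divisor d of 420, and zero for non-divisors.
3 | 420, and φ(3) = 3 − 1 = 2.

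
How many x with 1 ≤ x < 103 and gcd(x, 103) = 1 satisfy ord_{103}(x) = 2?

φ(103) = 103 − 1 = 102 = 2 · 3 · 17.
Since (Z/103Z)^× is cyclic of order 102, the number of elements of order d is φ(d) when d | 102 and 0 otherwise.
2 | 102, and φ(2) = 2 − 1 = 1.

1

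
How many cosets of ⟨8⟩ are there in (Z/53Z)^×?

By Lagrange's theorem, ord_53(8) divides φ(53) = 53 − 1 = 52 = 2^2 · 13.
Divisors of 52: 1, 2, 4, 13, 26, 52.
Check 8^d mod 53 for each divisor in increasing order:
8^1 ≡ 8 (mod 53)
8^2 ≡ 11 (mod 53)
8^4 ≡ 15 (mod 53)
8^13 ≡ 23 (mod 53)
8^26 ≡ 52 (mod 53)
8^52 ≡ 1 (mod 53) ✓
So ord_53(8) = 52, hence |⟨8⟩| = 52.
The index is φ(53) / ord(8) = 52 / 52 = 1.

1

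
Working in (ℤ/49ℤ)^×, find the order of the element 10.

ord(10) | φ(49) = φ(7^2) = 7·(7−1) = 42 = 2 · 3 · 7.
Divisors of 42: 1, 2, 3, 6, 7, 14, 21, 42.
Compute 10^d (mod 49) for the divisors d until we hit 1:
10^1 ≡ 10 (mod 49)
10^2 ≡ 2 (mod 49)
10^3 ≡ 20 (mod 49)
10^6 ≡ 8 (mod 49)
10^7 ≡ 31 (mod 49)
10^14 ≡ 30 (mod 49)
10^21 ≡ 48 (mod 49)
10^42 ≡ 1 (mod 49) ✓
The smallest such exponent is 42, so the order of 10 is 42.

42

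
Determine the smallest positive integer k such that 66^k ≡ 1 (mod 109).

9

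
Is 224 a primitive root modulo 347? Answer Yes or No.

No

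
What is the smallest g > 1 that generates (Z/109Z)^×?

φ(109) = 109 − 1 = 108 = 2^2 · 3^3.
g is a primitive root iff g^(108/q) ≢ 1 (mod 109) for each prime q ∈ {2, 3}.
g = 2: 2^54 ≡ 108; 2^36 ≡ 1 — hits 1, so not a primitive root.
g = 3: 3^54 ≡ 1 — hits 1, so not a primitive root.
g = 4: 4^54 ≡ 1 — hits 1, so not a primitive root.
g = 5: 5^54 ≡ 1 — hits 1, so not a primitive root.
g = 6: 6^54 ≡ 108; 6^36 ≡ 63 — none is 1, so 6 is a primitive root.
So 6 is the smallest generator of (Z/109Z)^×.

6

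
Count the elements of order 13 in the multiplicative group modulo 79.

12

φ(79) = 79 − 1 = 78 = 2 · 3 · 13.
(Z/79Z)^× is cyclic (|G| = 78); a cyclic group of order m has exactly φ(d) elements of each order d | m, and none otherwise.
13 | 78, and φ(13) = 13 − 1 = 12.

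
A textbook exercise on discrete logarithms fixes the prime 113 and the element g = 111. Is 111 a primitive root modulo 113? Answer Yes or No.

φ(113) = 113 − 1 = 112 = 2^4 · 7.
111 is a primitive root mod 113 iff 111^(φ(113)/q) ≢ 1 for every prime q | φ(113), i.e. q ∈ {2, 7}.
111^56 ≡ 1 (mod 113)  [q = 2: ≡ 1 ✗]
111^16 ≡ 109 (mod 113)  [q = 7: ≢ 1 ✓]
The check at q = 2 fails, so 111 generates a proper subgroup.

No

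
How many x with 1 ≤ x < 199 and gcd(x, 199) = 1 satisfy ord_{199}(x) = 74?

0

φ(199) = 199 − 1 = 198 = 2 · 3^2 · 11.
In a cyclic group of order 198, there are φ(d) elements of order d for each divisor d of 198, and zero for non-divisors.
74 does not divide 198, so no element of (Z/199Z)^× has order 74.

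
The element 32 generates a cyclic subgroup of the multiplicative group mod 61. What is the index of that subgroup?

5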